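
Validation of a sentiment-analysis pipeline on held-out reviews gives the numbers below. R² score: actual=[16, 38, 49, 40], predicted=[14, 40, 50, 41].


ȳ = 35.75
SS_res = Σ(y-ŷ)² = 10
SS_tot = Σ(y-ȳ)² = 588.75
R² = 1 - SS_res/SS_tot = 1 - 0.017 = 0.983

0.983


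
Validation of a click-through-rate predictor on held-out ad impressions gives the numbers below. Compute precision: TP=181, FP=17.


Precision = TP/(TP+FP)
= 181/(181+17)
= 181/198 = 91.41%

91.41%


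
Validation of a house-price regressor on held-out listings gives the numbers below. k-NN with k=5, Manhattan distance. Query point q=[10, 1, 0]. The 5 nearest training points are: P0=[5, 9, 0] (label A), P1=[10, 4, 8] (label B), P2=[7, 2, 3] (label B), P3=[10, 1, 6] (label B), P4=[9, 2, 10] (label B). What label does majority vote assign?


d(q,P0) = 13  (label A)
d(q,P1) = 11  (label B)
d(q,P2) = 7  (label B)
d(q,P3) = 6  (label B)
d(q,P4) = 12  (label B)
Votes: A=1, B=4
Majority → B

B


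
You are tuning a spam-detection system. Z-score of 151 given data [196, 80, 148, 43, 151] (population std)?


μ = 123.6, σ = 54.7452
z = (151 - 123.6)/54.7452 = 0.5005

0.5005


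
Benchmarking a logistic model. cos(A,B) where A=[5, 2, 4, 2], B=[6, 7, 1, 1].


A·B = 5·6 + 2·7 + 4·1 + 2·1 = 50
‖A‖ = √49 = 7, ‖B‖ = √87 = 9.3274
cos = 50/(√49·√87) = 50/√4263 = 0.7658

0.7658


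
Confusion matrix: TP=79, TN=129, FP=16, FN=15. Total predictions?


Total = TP + TN + FP + FN
= 79 + 129 + 16 + 15
= 239
(Predicted positive: 95, predicted negative: 144)

239


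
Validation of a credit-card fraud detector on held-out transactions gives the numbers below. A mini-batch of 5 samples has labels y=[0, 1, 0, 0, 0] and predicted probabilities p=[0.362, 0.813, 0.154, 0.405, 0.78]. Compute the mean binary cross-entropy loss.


L[0] = -ln(1-0.362) = -ln(0.638) = 0.4494
L[1] = -ln(0.813) = 0.207
L[2] = -ln(1-0.154) = -ln(0.846) = 0.1672
L[3] = -ln(1-0.405) = -ln(0.595) = 0.5192
L[4] = -ln(1-0.78) = -ln(0.22) = 1.5141
mean = (0.4494 + 0.207 + 0.1672 + 0.5192 + 1.5141)/5 = 0.5714

0.5714


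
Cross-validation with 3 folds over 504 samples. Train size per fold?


Fold size = 504/3 = 168
Training per fold = 504 - 168 = 336

336


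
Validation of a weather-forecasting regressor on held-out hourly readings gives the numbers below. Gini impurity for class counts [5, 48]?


Probabilities: [5/53, 48/53] ≈ [0.0943, 0.9057]
Σpᵢ² = (25 + 2304)/53² = 2329/2809
Gini = 1 - Σpᵢ² = 1 - 2329/2809 = 0.1709

0.1709


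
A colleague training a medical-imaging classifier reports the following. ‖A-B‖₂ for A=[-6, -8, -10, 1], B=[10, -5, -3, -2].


d = √((-6-10)² + (-8+ 5)² + (-10+ 3)² + (1+ 2)²)
  = √(256 + 9 + 49 + 9)
  = √323 = 17.9722

17.9722


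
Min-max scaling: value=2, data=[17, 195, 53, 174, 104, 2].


min=2, max=195
(2-2)/(195-2) = 0/193 = 0.0

0.0


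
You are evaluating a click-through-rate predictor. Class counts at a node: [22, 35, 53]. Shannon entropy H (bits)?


Probabilities: [22/110, 35/110, 53/110] ≈ [0.2, 0.3182, 0.4818]
H = -((22/110)·log₂(22/110) + (35/110)·log₂(35/110) + (53/110)·log₂(53/110))
  = 1.4976 bits

1.4976 bits


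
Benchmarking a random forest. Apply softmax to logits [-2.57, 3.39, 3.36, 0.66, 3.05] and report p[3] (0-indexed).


Exponentials: e^-2.57=0.0765, e^3.39=29.666, e^3.36=28.7892, e^0.66=1.9348, e^3.05=21.1153
Sum = 81.5818
Softmax = [0.0009, 0.3636, 0.3529, 0.0237, 0.2588]
p[3] = 1.9348/81.5818 = 0.0237

0.0237


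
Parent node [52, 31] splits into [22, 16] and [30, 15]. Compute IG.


Parent = [52, 31], H_parent = 0.9533
H_left = 0.9819 (n=38), H_right = 0.9183 (n=45)
H_children = (38/83)·0.9819 + (45/83)·0.9183 = 0.9474
IG = 0.9533 - 0.9474 = 0.0059

0.0059


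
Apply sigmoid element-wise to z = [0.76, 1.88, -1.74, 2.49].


σ(0.76) = 1/(1+e^-0.76) = 0.6814
σ(1.88) = 1/(1+e^-1.88) = 0.8676
σ(-1.74) = 1/(1+e^1.74) = 0.1493
σ(2.49) = 1/(1+e^-2.49) = 0.9234
result = [0.6814, 0.8676, 0.1493, 0.9234]

[0.6814, 0.8676, 0.1493, 0.9234]


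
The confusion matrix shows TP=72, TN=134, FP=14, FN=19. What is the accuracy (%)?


Accuracy = (TP+TN)/(TP+TN+FP+FN)
= (72+134)/(239)
= 206/239 = 86.19%

86.19%


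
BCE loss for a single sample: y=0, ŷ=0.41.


BCE = -[y·ln(p) + (1-y)·ln(1-p)]
= -0 - 1·ln(1-0.41)
= -ln(0.59) = 0.5276

0.5276


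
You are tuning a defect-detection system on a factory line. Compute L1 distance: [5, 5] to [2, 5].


d = |5-2| + |5-5|
  = 3 + 0
  = 3

3


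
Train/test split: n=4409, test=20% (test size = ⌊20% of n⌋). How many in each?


Test = ⌊4409·20/100⌋ = 881
Train = 4409 - 881 = 3528

Train: 3528, Test: 881


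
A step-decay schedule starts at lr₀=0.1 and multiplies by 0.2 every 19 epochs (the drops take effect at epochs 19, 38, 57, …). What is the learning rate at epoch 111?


n_drops = ⌊111/19⌋ = 5
lr = 0.1·0.2^5 = 0.1·0.00032 = 0.000032

0.000032


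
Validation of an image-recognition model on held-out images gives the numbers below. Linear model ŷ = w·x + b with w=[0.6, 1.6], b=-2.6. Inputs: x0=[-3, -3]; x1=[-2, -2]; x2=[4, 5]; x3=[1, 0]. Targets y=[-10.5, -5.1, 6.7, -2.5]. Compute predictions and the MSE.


ŷ0 = (0.6)·(-3) + (1.6)·(-3) - 2.6 = -9.2
ŷ1 = (0.6)·(-2) + (1.6)·(-2) - 2.6 = -7.0
ŷ2 = (0.6)·(4) + (1.6)·(5) - 2.6 = 7.8
ŷ3 = (0.6)·(1) + (1.6)·(0) - 2.6 = -2.0
errors² = [1.69, 3.61, 1.21, 0.25]
MSE = 6.7600/4 = 1.69

1.69


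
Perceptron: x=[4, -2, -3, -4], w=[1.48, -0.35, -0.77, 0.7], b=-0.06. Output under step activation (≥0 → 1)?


z = (4)·(1.48) + (-2)·(-0.35) + (-3)·(-0.77) + (-4)·(0.7) - 0.06
  = 6.07
step(z) = 1 (z≥0)

1


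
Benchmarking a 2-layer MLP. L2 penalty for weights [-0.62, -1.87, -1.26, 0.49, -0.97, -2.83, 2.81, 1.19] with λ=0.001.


‖w‖₂² = (-0.62)² + (-1.87)² + (-1.26)² + (0.49)² + (-0.97)² + (-2.83)² + (2.81)² + (1.19)²
     = 0.3844 + 3.4969 + 1.5876 + 0.2401 + 0.9409 + 8.0089 + 7.8961 + 1.4161
     = 23.971
λ·‖w‖₂² = 0.001·23.971 = 0.023971

0.023971


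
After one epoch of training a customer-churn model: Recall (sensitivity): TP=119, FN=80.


Recall = TP/(TP+FN)
= 119/(119+80)
= 119/199 = 59.8%

59.8%


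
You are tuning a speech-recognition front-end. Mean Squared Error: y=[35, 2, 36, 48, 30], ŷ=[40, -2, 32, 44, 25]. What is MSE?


Squared errors: (35-40)²=25, (2+ 2)²=16, (36-32)²=16, (48-44)²=16, (30-25)²=25
Sum = 98
MSE = 98/5 = 98/5

98/5


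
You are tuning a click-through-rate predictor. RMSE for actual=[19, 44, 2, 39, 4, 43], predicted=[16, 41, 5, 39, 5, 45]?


MSE = 32/6 = 5.3333
RMSE = √(32/6) = 2.3094

2.3094


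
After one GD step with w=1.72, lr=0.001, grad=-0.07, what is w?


w_new = w - α·∇
= 1.72 - 0.001·-0.07
= 1.72 + 0.00007
= 1.72007

1.72007


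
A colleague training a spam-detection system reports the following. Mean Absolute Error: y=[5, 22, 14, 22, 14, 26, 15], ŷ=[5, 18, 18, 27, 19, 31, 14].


Absolute errors: |5-5|=0, |22-18|=4, |14-18|=4, |22-27|=5, |14-19|=5, |26-31|=5, |15-14|=1
Sum = 24
MAE = 24/7 = 24/7

24/7


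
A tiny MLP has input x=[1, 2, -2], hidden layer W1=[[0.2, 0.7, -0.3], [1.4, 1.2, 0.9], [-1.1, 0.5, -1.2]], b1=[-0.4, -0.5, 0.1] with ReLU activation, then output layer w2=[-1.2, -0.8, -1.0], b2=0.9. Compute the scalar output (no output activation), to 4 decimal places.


z1[0] = (0.2)·(1) + (0.7)·(2) + (-0.3)·(-2) - 0.4 = 1.8
z1[1] = (1.4)·(1) + (1.2)·(2) + (0.9)·(-2) - 0.5 = 1.5
z1[2] = (-1.1)·(1) + (0.5)·(2) + (-1.2)·(-2) + 0.1 = 2.4
h = ReLU(z1) = [1.8, 1.5, 2.4]
output = (-1.2)·(1.8) + (-0.8)·(1.5) + (-1.0)·(2.4) + 0.9 = -4.86

-4.86


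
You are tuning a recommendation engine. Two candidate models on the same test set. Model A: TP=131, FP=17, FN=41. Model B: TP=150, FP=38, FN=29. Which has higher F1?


Model A: P=131/148=0.8851, R=131/172=0.7616, F1=2PR/(P+R)=2TP/(2TP+FP+FN)=262/320=0.8187
Model B: P=150/188=0.7979, R=150/179=0.838, F1=2PR/(P+R)=2TP/(2TP+FP+FN)=300/367=0.8174
0.8187 > 0.8174 → Model A

Model A


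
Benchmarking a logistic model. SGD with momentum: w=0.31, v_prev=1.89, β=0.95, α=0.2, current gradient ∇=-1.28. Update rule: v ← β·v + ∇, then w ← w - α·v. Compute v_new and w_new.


v_new = 0.95·1.89 - 1.28 = 1.7955 - 1.28 = 0.5155
w_new = 0.31 - 0.2·0.5155 = 0.31 - 0.1031 = 0.2069

v_new=0.5155, w_new=0.2069


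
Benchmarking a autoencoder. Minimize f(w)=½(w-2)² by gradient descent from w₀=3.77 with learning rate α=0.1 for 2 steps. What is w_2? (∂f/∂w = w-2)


step 1: grad = 3.77-2 = 1.77; w = 3.77 - 0.1·(1.77) = 3.593
step 2: grad = 3.593-2 = 1.593; w = 3.593 - 0.1·(1.593) = 3.4337

3.4337


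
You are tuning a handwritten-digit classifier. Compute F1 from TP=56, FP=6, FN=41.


Precision = 56/62 = 0.9032
Recall = 56/97 = 0.5773
F1 = 2·P·R/(P+R) = 2·TP/(2·TP+FP+FN) = 112/(112+6+41) = 112/159 = 0.7044

0.7044


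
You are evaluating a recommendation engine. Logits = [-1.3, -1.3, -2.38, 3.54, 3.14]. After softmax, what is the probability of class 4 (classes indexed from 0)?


Exponentials: e^-1.3=0.2725, e^-1.3=0.2725, e^-2.38=0.0926, e^3.54=34.4669, e^3.14=23.1039
Sum = 58.2084
Softmax = [0.0047, 0.0047, 0.0016, 0.5921, 0.3969]
p[4] = 23.1039/58.2084 = 0.3969

0.3969


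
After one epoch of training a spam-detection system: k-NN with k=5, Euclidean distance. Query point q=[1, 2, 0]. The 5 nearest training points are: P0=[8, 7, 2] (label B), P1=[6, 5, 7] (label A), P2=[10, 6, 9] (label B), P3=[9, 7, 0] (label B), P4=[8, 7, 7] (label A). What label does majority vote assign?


d(q,P0) = 8.8318  (label B)
d(q,P1) = 9.1104  (label A)
d(q,P2) = 13.3417  (label B)
d(q,P3) = 9.434  (label B)
d(q,P4) = 11.0905  (label A)
Votes: A=2, B=3
Majority → B

B


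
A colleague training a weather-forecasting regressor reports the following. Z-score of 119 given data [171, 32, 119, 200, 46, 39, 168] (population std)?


μ = 110.7143, σ = 65.9907
z = (119 - 110.7143)/65.9907 = 0.1256

0.1256


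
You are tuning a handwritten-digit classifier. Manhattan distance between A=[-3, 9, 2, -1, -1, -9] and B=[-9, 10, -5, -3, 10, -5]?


d = |-3+ 9| + |9-10| + |2+ 5| + |-1+ 3| + |-1-10| + |-9+ 5|
  = 6 + 1 + 7 + 2 + 11 + 4
  = 31

31


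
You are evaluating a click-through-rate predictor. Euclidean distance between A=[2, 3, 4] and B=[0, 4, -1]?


d = √((2-0)² + (3-4)² + (4+ 1)²)
  = √(4 + 1 + 25)
  = √30 = 5.4772

5.4772


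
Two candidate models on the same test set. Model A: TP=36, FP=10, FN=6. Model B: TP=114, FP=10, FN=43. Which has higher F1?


Model A: P=36/46=0.7826, R=36/42=0.8571, F1=2PR/(P+R)=2TP/(2TP+FP+FN)=72/88=0.8182
Model B: P=114/124=0.9194, R=114/157=0.7261, F1=2PR/(P+R)=2TP/(2TP+FP+FN)=228/281=0.8114
0.8182 > 0.8114 → Model A

Model A


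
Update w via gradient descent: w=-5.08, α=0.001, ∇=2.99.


w_new = w - α·∇
= -5.08 - 0.001·2.99
= -5.08 - 0.00299
= -5.08299

-5.08299


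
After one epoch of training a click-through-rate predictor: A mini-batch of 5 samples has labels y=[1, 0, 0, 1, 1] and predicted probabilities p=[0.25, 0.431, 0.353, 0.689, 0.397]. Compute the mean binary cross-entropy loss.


L[0] = -ln(0.25) = 1.3863
L[1] = -ln(1-0.431) = -ln(0.569) = 0.5639
L[2] = -ln(1-0.353) = -ln(0.647) = 0.4354
L[3] = -ln(0.689) = 0.3725
L[4] = -ln(0.397) = 0.9238
mean = (1.3863 + 0.5639 + 0.4354 + 0.3725 + 0.9238)/5 = 0.7364

0.7364


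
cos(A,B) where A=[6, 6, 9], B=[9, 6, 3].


A·B = 6·9 + 6·6 + 9·3 = 117
‖A‖ = √153 = 12.3693, ‖B‖ = √126 = 11.225
cos = 117/(√153·√126) = 117/√19278 = 0.8427

0.8427


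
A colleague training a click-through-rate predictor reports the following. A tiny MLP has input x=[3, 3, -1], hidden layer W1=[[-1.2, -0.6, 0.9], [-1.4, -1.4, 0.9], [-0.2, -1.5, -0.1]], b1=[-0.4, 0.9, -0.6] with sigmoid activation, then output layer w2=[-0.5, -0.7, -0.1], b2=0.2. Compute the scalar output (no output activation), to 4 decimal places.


z1[0] = (-1.2)·(3) + (-0.6)·(3) + (0.9)·(-1) - 0.4 = -6.7
z1[1] = (-1.4)·(3) + (-1.4)·(3) + (0.9)·(-1) + 0.9 = -8.4
z1[2] = (-0.2)·(3) + (-1.5)·(3) + (-0.1)·(-1) - 0.6 = -5.6
h = sigmoid(z1) = [0.0012, 0.0002, 0.0037]
output = (-0.5)·(0.0012) + (-0.7)·(0.0002) + (-0.1)·(0.0037) + 0.2 = 0.1989

0.1989


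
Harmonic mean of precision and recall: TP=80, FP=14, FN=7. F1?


Precision = 80/94 = 0.8511
Recall = 80/87 = 0.9195
F1 = 2·P·R/(P+R) = 2·TP/(2·TP+FP+FN) = 160/(160+14+7) = 160/181 = 0.884

0.884


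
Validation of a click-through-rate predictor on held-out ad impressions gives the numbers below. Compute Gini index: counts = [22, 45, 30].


Probabilities: [22/97, 45/97, 30/97] ≈ [0.2268, 0.4639, 0.3093]
Σpᵢ² = (484 + 2025 + 900)/97² = 3409/9409
Gini = 1 - Σpᵢ² = 1 - 3409/9409 = 0.6377

0.6377


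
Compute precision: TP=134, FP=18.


Precision = TP/(TP+FP)
= 134/(134+18)
= 134/152 = 88.16%

88.16%


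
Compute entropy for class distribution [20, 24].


Probabilities: [20/44, 24/44] ≈ [0.4545, 0.5455]
H = -((20/44)·log₂(20/44) + (24/44)·log₂(24/44))
  = 0.994 bits

0.994 bits


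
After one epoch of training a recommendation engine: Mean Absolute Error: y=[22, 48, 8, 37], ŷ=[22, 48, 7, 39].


Absolute errors: |22-22|=0, |48-48|=0, |8-7|=1, |37-39|=2
Sum = 3
MAE = 3/4 = 3/4

3/4


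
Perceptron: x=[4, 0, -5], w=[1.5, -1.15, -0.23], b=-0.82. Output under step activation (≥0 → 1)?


z = (4)·(1.5) + (0)·(-1.15) + (-5)·(-0.23) - 0.82
  = 6.33
step(z) = 1 (z≥0)

1


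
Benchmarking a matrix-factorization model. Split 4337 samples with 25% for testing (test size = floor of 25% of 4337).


Test = ⌊4337·25/100⌋ = 1084
Train = 4337 - 1084 = 3253

Train: 3253, Test: 1084


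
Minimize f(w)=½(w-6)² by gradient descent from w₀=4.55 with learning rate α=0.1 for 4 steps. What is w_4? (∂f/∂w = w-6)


step 1: grad = 4.55-6 = -1.45; w = 4.55 - 0.1·(-1.45) = 4.695
step 2: grad = 4.695-6 = -1.305; w = 4.695 - 0.1·(-1.305) = 4.8255
step 3: grad = 4.8255-6 = -1.1745; w = 4.8255 - 0.1·(-1.1745) = 4.94295
step 4: grad = 4.94295-6 = -1.05705; w = 4.94295 - 0.1·(-1.05705) = 5.048655

5.048655


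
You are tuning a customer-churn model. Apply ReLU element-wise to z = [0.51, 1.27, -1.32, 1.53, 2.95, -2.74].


ReLU(0.51) = max(0, 0.51) = 0.51
ReLU(1.27) = max(0, 1.27) = 1.27
ReLU(-1.32) = max(0, -1.32) = 0.0
ReLU(1.53) = max(0, 1.53) = 1.53
ReLU(2.95) = max(0, 2.95) = 2.95
ReLU(-2.74) = max(0, -2.74) = 0.0
result = [0.51, 1.27, 0.0, 1.53, 2.95, 0.0]

[0.51, 1.27, 0.0, 1.53, 2.95, 0.0]


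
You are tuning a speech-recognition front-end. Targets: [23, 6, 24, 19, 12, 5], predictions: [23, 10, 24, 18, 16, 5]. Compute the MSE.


Squared errors: (23-23)²=0, (6-10)²=16, (24-24)²=0, (19-18)²=1, (12-16)²=16, (5-5)²=0
Sum = 33
MSE = 33/6 = 11/2

11/2


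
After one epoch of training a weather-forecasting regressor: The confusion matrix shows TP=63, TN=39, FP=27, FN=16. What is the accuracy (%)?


Accuracy = (TP+TN)/(TP+TN+FP+FN)
= (63+39)/(145)
= 102/145 = 70.34%

70.34%


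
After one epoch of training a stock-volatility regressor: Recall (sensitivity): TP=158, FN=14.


Recall = TP/(TP+FN)
= 158/(158+14)
= 158/172 = 91.86%

91.86%


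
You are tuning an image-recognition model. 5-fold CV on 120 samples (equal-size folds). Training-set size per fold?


Fold size = 120/5 = 24
Training per fold = 120 - 24 = 96

96


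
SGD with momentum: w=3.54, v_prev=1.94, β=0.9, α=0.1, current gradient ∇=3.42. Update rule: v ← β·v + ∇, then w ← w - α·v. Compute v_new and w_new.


v_new = 0.9·1.94 + 3.42 = 1.746 + 3.42 = 5.166
w_new = 3.54 - 0.1·5.166 = 3.54 - 0.5166 = 3.0234

v_new=5.166, w_new=3.0234


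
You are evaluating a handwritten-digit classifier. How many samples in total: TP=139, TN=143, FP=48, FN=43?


Total = TP + TN + FP + FN
= 139 + 143 + 48 + 43
= 373
(Predicted positive: 187, predicted negative: 186)

373


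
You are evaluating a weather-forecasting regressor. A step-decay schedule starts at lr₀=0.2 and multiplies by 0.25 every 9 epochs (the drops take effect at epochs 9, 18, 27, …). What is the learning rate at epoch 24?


n_drops = ⌊24/9⌋ = 2
lr = 0.2·0.25^2 = 0.2·0.0625 = 0.0125

0.0125


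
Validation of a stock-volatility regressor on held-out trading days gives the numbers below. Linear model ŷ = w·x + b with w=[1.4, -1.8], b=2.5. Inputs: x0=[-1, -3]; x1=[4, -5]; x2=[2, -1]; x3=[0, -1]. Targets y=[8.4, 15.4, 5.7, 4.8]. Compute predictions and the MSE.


ŷ0 = (1.4)·(-1) + (-1.8)·(-3) + 2.5 = 6.5
ŷ1 = (1.4)·(4) + (-1.8)·(-5) + 2.5 = 17.1
ŷ2 = (1.4)·(2) + (-1.8)·(-1) + 2.5 = 7.1
ŷ3 = (1.4)·(0) + (-1.8)·(-1) + 2.5 = 4.3
errors² = [3.61, 2.89, 1.96, 0.25]
MSE = 8.7100/4 = 2.1775

2.1775


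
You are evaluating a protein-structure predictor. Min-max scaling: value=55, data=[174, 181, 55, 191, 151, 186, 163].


min=55, max=191
(55-55)/(191-55) = 0/136 = 0.0

0.0


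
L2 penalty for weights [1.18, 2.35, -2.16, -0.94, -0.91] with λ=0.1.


‖w‖₂² = (1.18)² + (2.35)² + (-2.16)² + (-0.94)² + (-0.91)²
     = 1.3924 + 5.5225 + 4.6656 + 0.8836 + 0.8281
     = 13.2922
λ·‖w‖₂² = 0.1·13.2922 = 1.32922

1.32922


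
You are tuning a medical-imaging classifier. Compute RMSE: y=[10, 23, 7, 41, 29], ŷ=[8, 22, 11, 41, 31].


MSE = 25/5 = 5
RMSE = √(25/5) = 2.2361

2.2361


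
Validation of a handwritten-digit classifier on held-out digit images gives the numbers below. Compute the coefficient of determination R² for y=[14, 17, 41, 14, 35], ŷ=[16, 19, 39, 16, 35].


ȳ = 24.2
SS_res = Σ(y-ŷ)² = 16
SS_tot = Σ(y-ȳ)² = 658.8
R² = 1 - SS_res/SS_tot = 1 - 0.0243 = 0.9757

0.9757


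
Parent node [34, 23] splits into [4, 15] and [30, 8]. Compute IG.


Parent = [34, 23], H_parent = 0.973
H_left = 0.7425 (n=19), H_right = 0.7425 (n=38)
H_children = (19/57)·0.7425 + (38/57)·0.7425 = 0.7425
IG = 0.973 - 0.7425 = 0.2305

0.2305


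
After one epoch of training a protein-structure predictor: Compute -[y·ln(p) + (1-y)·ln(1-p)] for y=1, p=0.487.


BCE = -[y·ln(p) + (1-y)·ln(1-p)]
= -1·ln(0.487) - 0
= -ln(0.487) = 0.7195

0.7195


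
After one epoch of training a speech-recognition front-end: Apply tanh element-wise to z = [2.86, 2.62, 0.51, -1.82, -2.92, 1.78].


tanh(2.86) = 0.9935
tanh(2.62) = 0.9895
tanh(0.51) = 0.4699
tanh(-1.82) = -0.9488
tanh(-2.92) = -0.9942
tanh(1.78) = 0.9447
result = [0.9935, 0.9895, 0.4699, -0.9488, -0.9942, 0.9447]

[0.9935, 0.9895, 0.4699, -0.9488, -0.9942, 0.9447]


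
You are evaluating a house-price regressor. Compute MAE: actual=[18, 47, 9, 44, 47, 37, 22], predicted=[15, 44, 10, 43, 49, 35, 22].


Absolute errors: |18-15|=3, |47-44|=3, |9-10|=1, |44-43|=1, |47-49|=2, |37-35|=2, |22-22|=0
Sum = 12
MAE = 12/7 = 12/7

12/7


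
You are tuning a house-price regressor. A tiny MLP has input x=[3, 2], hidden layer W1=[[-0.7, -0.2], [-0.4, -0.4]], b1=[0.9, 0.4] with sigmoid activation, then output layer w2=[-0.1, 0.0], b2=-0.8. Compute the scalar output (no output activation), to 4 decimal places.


z1[0] = (-0.7)·(3) + (-0.2)·(2) + 0.9 = -1.6
z1[1] = (-0.4)·(3) + (-0.4)·(2) + 0.4 = -1.6
h = sigmoid(z1) = [0.168, 0.168]
output = (-0.1)·(0.168) + (0.0)·(0.168) - 0.8 = -0.8168

-0.8168


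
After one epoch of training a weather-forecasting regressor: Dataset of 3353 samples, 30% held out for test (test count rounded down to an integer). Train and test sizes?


Test = ⌊3353·30/100⌋ = 1005
Train = 3353 - 1005 = 2348

Train: 2348, Test: 1005


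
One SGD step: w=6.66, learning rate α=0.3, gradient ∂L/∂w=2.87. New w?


w_new = w - α·∇
= 6.66 - 0.3·2.87
= 6.66 - 0.861
= 5.799

5.799


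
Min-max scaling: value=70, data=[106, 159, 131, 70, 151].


min=70, max=159
(70-70)/(159-70) = 0/89 = 0.0

0.0


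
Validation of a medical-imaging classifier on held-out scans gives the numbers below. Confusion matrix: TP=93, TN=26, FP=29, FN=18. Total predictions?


Total = TP + TN + FP + FN
= 93 + 26 + 29 + 18
= 166
(Predicted positive: 122, predicted negative: 44)

166


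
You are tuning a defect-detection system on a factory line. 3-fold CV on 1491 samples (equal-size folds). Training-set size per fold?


Fold size = 1491/3 = 497
Training per fold = 1491 - 497 = 994

994


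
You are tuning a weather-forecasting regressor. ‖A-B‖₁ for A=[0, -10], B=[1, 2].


d = |0-1| + |-10-2|
  = 1 + 12
  = 13

13


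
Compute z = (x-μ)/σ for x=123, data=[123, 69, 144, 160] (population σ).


μ = 124, σ = 34.3584
z = (123 - 124)/34.3584 = -0.0291

-0.0291


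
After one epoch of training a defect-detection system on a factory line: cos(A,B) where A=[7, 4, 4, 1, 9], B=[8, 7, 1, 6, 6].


A·B = 7·8 + 4·7 + 4·1 + 1·6 + 9·6 = 148
‖A‖ = √163 = 12.7671, ‖B‖ = √186 = 13.6382
cos = 148/(√163·√186) = 148/√30318 = 0.85

0.85


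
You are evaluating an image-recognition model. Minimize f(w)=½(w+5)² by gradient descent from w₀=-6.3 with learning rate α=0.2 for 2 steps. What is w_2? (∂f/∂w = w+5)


step 1: grad = -6.3+5 = -1.3; w = -6.3 - 0.2·(-1.3) = -6.04
step 2: grad = -6.04+5 = -1.04; w = -6.04 - 0.2·(-1.04) = -5.832

-5.832


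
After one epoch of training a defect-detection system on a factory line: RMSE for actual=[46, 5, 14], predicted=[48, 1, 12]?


MSE = 24/3 = 8
RMSE = √(24/3) = 2.8284

2.8284


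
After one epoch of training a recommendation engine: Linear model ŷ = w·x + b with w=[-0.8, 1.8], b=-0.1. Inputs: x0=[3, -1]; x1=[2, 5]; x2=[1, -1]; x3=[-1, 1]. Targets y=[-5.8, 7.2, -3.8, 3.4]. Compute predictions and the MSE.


ŷ0 = (-0.8)·(3) + (1.8)·(-1) - 0.1 = -4.3
ŷ1 = (-0.8)·(2) + (1.8)·(5) - 0.1 = 7.3
ŷ2 = (-0.8)·(1) + (1.8)·(-1) - 0.1 = -2.7
ŷ3 = (-0.8)·(-1) + (1.8)·(1) - 0.1 = 2.5
errors² = [2.25, 0.01, 1.21, 0.81]
MSE = 4.2800/4 = 1.07

1.07


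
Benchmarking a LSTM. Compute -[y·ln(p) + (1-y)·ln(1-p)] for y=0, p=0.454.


BCE = -[y·ln(p) + (1-y)·ln(1-p)]
= -0 - 1·ln(1-0.454)
= -ln(0.546) = 0.6051

0.6051


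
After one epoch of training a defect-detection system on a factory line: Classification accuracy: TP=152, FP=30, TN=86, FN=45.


Accuracy = (TP+TN)/(TP+TN+FP+FN)
= (152+86)/(313)
= 238/313 = 76.04%

76.04%


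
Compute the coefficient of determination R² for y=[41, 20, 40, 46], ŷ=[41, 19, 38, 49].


ȳ = 36.75
SS_res = Σ(y-ŷ)² = 14
SS_tot = Σ(y-ȳ)² = 394.75
R² = 1 - SS_res/SS_tot = 1 - 0.0355 = 0.9645

0.9645


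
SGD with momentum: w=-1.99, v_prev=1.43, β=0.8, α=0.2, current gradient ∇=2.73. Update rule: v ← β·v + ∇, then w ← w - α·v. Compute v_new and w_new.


v_new = 0.8·1.43 + 2.73 = 1.144 + 2.73 = 3.874
w_new = -1.99 - 0.2·3.874 = -1.99 - 0.7748 = -2.7648

v_new=3.874, w_new=-2.7648


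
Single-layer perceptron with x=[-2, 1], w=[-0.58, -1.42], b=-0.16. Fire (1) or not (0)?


z = (-2)·(-0.58) + (1)·(-1.42) - 0.16
  = -0.42
step(z) = 0 (z<0)

0


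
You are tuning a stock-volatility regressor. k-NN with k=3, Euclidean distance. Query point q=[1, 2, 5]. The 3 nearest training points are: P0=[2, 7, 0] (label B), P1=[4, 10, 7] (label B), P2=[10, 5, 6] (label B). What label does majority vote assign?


d(q,P0) = 7.1414  (label B)
d(q,P1) = 8.775  (label B)
d(q,P2) = 9.5394  (label B)
Votes: A=0, B=3
Majority → B

B


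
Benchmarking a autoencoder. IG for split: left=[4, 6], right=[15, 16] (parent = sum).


Parent = [19, 22], H_parent = 0.9961
H_left = 0.971 (n=10), H_right = 0.9992 (n=31)
H_children = (10/41)·0.971 + (31/41)·0.9992 = 0.9923
IG = 0.9961 - 0.9923 = 0.0038

0.0038


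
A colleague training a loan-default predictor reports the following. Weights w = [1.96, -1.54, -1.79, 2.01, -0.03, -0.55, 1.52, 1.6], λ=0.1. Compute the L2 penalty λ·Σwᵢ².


‖w‖₂² = (1.96)² + (-1.54)² + (-1.79)² + (2.01)² + (-0.03)² + (-0.55)² + (1.52)² + (1.6)²
     = 3.8416 + 2.3716 + 3.2041 + 4.0401 + 0.0009 + 0.3025 + 2.3104 + 2.56
     = 18.6312
λ·‖w‖₂² = 0.1·18.6312 = 1.86312

1.86312


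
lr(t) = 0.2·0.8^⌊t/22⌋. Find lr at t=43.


n_drops = ⌊43/22⌋ = 1
lr = 0.2·0.8^1 = 0.2·0.8 = 0.16

0.16


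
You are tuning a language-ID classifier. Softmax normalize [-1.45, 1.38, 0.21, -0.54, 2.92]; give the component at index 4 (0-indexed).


Exponentials: e^-1.45=0.2346, e^1.38=3.9749, e^0.21=1.2337, e^-0.54=0.5827, e^2.92=18.5413
Sum = 24.5672
Softmax = [0.0095, 0.1618, 0.0502, 0.0237, 0.7547]
p[4] = 18.5413/24.5672 = 0.7547

0.7547


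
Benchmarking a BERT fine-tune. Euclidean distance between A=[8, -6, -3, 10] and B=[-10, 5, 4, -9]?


d = √((8+ 10)² + (-6-5)² + (-3-4)² + (10+ 9)²)
  = √(324 + 121 + 49 + 361)
  = √855 = 29.2404

29.2404


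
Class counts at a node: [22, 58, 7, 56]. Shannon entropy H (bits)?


Probabilities: [22/143, 58/143, 7/143, 56/143] ≈ [0.1538, 0.4056, 0.049, 0.3916]
H = -((22/143)·log₂(22/143) + (58/143)·log₂(58/143) + (7/143)·log₂(7/143) + (56/143)·log₂(56/143))
  = 1.6862 bits

1.6862 bits


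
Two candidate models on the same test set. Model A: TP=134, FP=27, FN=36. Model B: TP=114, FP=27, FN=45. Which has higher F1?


Model A: P=134/161=0.8323, R=134/170=0.7882, F1=2PR/(P+R)=2TP/(2TP+FP+FN)=268/331=0.8097
Model B: P=114/141=0.8085, R=114/159=0.717, F1=2PR/(P+R)=2TP/(2TP+FP+FN)=228/300=0.76
0.8097 > 0.76 → Model A

Model A


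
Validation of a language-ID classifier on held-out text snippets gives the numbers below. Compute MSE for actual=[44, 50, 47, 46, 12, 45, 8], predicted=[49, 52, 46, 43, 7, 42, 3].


Squared errors: (44-49)²=25, (50-52)²=4, (47-46)²=1, (46-43)²=9, (12-7)²=25, (45-42)²=9, (8-3)²=25
Sum = 98
MSE = 98/7 = 14

14


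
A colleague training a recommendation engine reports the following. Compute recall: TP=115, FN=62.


Recall = TP/(TP+FN)
= 115/(115+62)
= 115/177 = 64.97%

64.97%


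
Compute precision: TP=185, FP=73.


Precision = TP/(TP+FP)
= 185/(185+73)
= 185/258 = 71.71%

71.71%


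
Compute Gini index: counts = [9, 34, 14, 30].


Probabilities: [9/87, 34/87, 14/87, 30/87] ≈ [0.1034, 0.3908, 0.1609, 0.3448]
Σpᵢ² = (81 + 1156 + 196 + 900)/87² = 2333/7569
Gini = 1 - Σpᵢ² = 1 - 2333/7569 = 0.6918

0.6918


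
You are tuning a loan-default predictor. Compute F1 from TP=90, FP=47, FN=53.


Precision = 90/137 = 0.6569
Recall = 90/143 = 0.6294
F1 = 2·P·R/(P+R) = 2·TP/(2·TP+FP+FN) = 180/(180+47+53) = 180/280 = 0.6429

0.6429


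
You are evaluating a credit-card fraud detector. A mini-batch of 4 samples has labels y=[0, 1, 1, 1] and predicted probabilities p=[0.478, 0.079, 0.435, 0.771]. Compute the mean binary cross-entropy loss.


L[0] = -ln(1-0.478) = -ln(0.522) = 0.6501
L[1] = -ln(0.079) = 2.5383
L[2] = -ln(0.435) = 0.8324
L[3] = -ln(0.771) = 0.2601
mean = (0.6501 + 2.5383 + 0.8324 + 0.2601)/4 = 1.0702

1.0702


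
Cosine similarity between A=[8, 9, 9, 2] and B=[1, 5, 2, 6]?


A·B = 8·1 + 9·5 + 9·2 + 2·6 = 83
‖A‖ = √230 = 15.1658, ‖B‖ = √66 = 8.124
cos = 83/(√230·√66) = 83/√15180 = 0.6737

0.6737


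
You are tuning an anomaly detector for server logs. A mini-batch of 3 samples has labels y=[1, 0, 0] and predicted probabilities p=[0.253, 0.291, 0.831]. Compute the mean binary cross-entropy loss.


L[0] = -ln(0.253) = 1.3744
L[1] = -ln(1-0.291) = -ln(0.709) = 0.3439
L[2] = -ln(1-0.831) = -ln(0.169) = 1.7779
mean = (1.3744 + 0.3439 + 1.7779)/3 = 1.1654

1.1654


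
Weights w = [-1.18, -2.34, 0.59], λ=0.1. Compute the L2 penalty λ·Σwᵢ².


‖w‖₂² = (-1.18)² + (-2.34)² + (0.59)²
     = 1.3924 + 5.4756 + 0.3481
     = 7.2161
λ·‖w‖₂² = 0.1·7.2161 = 0.72161

0.72161


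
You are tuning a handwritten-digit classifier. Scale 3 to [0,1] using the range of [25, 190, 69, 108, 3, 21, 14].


min=3, max=190
(3-3)/(190-3) = 0/187 = 0.0

0.0


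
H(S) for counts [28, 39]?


Probabilities: [28/67, 39/67] ≈ [0.4179, 0.5821]
H = -((28/67)·log₂(28/67) + (39/67)·log₂(39/67))
  = 0.9805 bits

0.9805 bits


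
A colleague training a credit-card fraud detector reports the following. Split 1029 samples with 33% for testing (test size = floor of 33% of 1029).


Test = ⌊1029·33/100⌋ = 339
Train = 1029 - 339 = 690

Train: 690, Test: 339


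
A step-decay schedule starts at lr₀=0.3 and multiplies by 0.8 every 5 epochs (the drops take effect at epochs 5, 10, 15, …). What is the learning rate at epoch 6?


n_drops = ⌊6/5⌋ = 1
lr = 0.3·0.8^1 = 0.3·0.8 = 0.24

0.24


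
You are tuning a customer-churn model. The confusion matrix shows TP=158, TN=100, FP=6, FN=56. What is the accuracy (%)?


Accuracy = (TP+TN)/(TP+TN+FP+FN)
= (158+100)/(320)
= 258/320 = 80.62%

80.62%


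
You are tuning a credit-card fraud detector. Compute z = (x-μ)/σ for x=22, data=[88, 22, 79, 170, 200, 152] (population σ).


μ = 118.5, σ = 60.8543
z = (22 - 118.5)/60.8543 = -1.5858

-1.5858


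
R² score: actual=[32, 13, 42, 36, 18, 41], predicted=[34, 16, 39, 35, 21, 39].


ȳ = 30.3333
SS_res = Σ(y-ŷ)² = 36
SS_tot = Σ(y-ȳ)² = 737.33
R² = 1 - SS_res/SS_tot = 1 - 0.0488 = 0.9512

0.9512


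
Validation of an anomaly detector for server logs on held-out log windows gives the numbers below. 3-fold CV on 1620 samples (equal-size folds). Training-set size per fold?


Fold size = 1620/3 = 540
Training per fold = 1620 - 540 = 1080

1080


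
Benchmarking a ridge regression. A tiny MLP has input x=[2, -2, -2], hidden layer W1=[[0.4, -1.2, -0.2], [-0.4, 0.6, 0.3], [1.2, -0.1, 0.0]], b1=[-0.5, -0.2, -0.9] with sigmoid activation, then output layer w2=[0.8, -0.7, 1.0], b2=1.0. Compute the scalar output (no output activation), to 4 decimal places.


z1[0] = (0.4)·(2) + (-1.2)·(-2) + (-0.2)·(-2) - 0.5 = 3.1
z1[1] = (-0.4)·(2) + (0.6)·(-2) + (0.3)·(-2) - 0.2 = -2.8
z1[2] = (1.2)·(2) + (-0.1)·(-2) + (0.0)·(-2) - 0.9 = 1.7
h = sigmoid(z1) = [0.9569, 0.0573, 0.8455]
output = (0.8)·(0.9569) + (-0.7)·(0.0573) + (1.0)·(0.8455) + 1.0 = 2.5709

2.5709


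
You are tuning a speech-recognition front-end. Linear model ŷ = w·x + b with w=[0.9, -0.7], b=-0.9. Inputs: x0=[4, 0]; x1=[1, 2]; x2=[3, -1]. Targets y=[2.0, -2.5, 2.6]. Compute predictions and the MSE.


ŷ0 = (0.9)·(4) + (-0.7)·(0) - 0.9 = 2.7
ŷ1 = (0.9)·(1) + (-0.7)·(2) - 0.9 = -1.4
ŷ2 = (0.9)·(3) + (-0.7)·(-1) - 0.9 = 2.5
errors² = [0.49, 1.21, 0.01]
MSE = 1.7100/3 = 0.57

0.57


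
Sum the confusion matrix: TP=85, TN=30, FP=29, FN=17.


Total = TP + TN + FP + FN
= 85 + 30 + 29 + 17
= 161
(Predicted positive: 114, predicted negative: 47)

161


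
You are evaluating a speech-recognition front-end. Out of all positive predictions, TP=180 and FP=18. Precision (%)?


Precision = TP/(TP+FP)
= 180/(180+18)
= 180/198 = 90.91%

90.91%


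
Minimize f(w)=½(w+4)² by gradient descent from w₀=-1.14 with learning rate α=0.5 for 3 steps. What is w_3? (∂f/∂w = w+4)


step 1: grad = -1.14+4 = 2.86; w = -1.14 - 0.5·(2.86) = -2.57
step 2: grad = -2.57+4 = 1.43; w = -2.57 - 0.5·(1.43) = -3.285
step 3: grad = -3.285+4 = 0.715; w = -3.285 - 0.5·(0.715) = -3.6425

-3.6425


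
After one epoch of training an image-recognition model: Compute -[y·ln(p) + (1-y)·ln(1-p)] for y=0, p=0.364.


BCE = -[y·ln(p) + (1-y)·ln(1-p)]
= -0 - 1·ln(1-0.364)
= -ln(0.636) = 0.4526

0.4526


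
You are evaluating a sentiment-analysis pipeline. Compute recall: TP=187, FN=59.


Recall = TP/(TP+FN)
= 187/(187+59)
= 187/246 = 76.02%

76.02%


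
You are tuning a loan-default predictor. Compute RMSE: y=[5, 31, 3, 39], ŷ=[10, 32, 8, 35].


MSE = 67/4 = 16.75
RMSE = √(67/4) = 4.0927

4.0927


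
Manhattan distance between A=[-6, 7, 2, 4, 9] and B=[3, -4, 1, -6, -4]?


d = |-6-3| + |7+ 4| + |2-1| + |4+ 6| + |9+ 4|
  = 9 + 11 + 1 + 10 + 13
  = 44

44


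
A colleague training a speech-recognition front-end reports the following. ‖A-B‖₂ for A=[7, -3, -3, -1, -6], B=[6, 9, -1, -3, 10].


d = √((7-6)² + (-3-9)² + (-3+ 1)² + (-1+ 3)² + (-6-10)²)
  = √(1 + 144 + 4 + 4 + 256)
  = √409 = 20.2237

20.2237


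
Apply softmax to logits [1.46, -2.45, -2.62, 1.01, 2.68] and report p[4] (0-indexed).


Exponentials: e^1.46=4.306, e^-2.45=0.0863, e^-2.62=0.0728, e^1.01=2.7456, e^2.68=14.5851
Sum = 21.7958
Softmax = [0.1976, 0.004, 0.0033, 0.126, 0.6692]
p[4] = 14.5851/21.7958 = 0.6692

0.6692


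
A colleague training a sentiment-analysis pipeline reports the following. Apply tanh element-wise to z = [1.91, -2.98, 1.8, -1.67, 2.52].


tanh(1.91) = 0.9571
tanh(-2.98) = -0.9949
tanh(1.8) = 0.9468
tanh(-1.67) = -0.9316
tanh(2.52) = 0.9871
result = [0.9571, -0.9949, 0.9468, -0.9316, 0.9871]

[0.9571, -0.9949, 0.9468, -0.9316, 0.9871]


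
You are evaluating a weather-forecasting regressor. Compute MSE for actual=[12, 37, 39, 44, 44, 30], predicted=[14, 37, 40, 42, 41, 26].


Squared errors: (12-14)²=4, (37-37)²=0, (39-40)²=1, (44-42)²=4, (44-41)²=9, (30-26)²=16
Sum = 34
MSE = 34/6 = 17/3

17/3


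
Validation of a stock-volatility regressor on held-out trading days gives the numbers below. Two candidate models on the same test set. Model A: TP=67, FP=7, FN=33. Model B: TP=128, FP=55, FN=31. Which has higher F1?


Model A: P=67/74=0.9054, R=67/100=0.67, F1=2PR/(P+R)=2TP/(2TP+FP+FN)=134/174=0.7701
Model B: P=128/183=0.6995, R=128/159=0.805, F1=2PR/(P+R)=2TP/(2TP+FP+FN)=256/342=0.7485
0.7701 > 0.7485 → Model A

Model A


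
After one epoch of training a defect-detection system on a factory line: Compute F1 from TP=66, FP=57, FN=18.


Precision = 66/123 = 0.5366
Recall = 66/84 = 0.7857
F1 = 2·P·R/(P+R) = 2·TP/(2·TP+FP+FN) = 132/(132+57+18) = 132/207 = 0.6377

0.6377


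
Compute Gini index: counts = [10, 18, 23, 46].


Probabilities: [10/97, 18/97, 23/97, 46/97] ≈ [0.1031, 0.1856, 0.2371, 0.4742]
Σpᵢ² = (100 + 324 + 529 + 2116)/97² = 3069/9409
Gini = 1 - Σpᵢ² = 1 - 3069/9409 = 0.6738

0.6738


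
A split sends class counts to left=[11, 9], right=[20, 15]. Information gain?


Parent = [31, 24], H_parent = 0.9883
H_left = 0.9928 (n=20), H_right = 0.9852 (n=35)
H_children = (20/55)·0.9928 + (35/55)·0.9852 = 0.988
IG = 0.9883 - 0.988 = 0.0003

0.0003


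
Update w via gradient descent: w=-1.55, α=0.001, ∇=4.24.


w_new = w - α·∇
= -1.55 - 0.001·4.24
= -1.55 - 0.00424
= -1.55424

-1.55424


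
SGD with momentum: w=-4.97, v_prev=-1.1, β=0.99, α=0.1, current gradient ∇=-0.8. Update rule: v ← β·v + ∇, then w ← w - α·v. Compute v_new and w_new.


v_new = 0.99·-1.1 - 0.8 = -1.089 - 0.8 = -1.889
w_new = -4.97 - 0.1·-1.889 = -4.97 + 0.1889 = -4.7811

v_new=-1.889, w_new=-4.7811


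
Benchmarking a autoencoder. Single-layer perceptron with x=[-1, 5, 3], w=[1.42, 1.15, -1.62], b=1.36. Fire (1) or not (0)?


z = (-1)·(1.42) + (5)·(1.15) + (3)·(-1.62) + 1.36
  = 0.83
step(z) = 1 (z≥0)

1


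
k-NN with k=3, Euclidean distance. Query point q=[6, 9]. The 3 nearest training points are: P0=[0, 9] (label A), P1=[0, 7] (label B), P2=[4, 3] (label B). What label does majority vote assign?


d(q,P0) = 6.0  (label A)
d(q,P1) = 6.3246  (label B)
d(q,P2) = 6.3246  (label B)
Votes: A=1, B=2
Majority → B

B


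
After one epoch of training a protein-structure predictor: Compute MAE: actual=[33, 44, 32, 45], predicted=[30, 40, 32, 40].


Absolute errors: |33-30|=3, |44-40|=4, |32-32|=0, |45-40|=5
Sum = 12
MAE = 12/4 = 3

3


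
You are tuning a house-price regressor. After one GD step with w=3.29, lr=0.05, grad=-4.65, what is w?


w_new = w - α·∇
= 3.29 - 0.05·-4.65
= 3.29 + 0.2325
= 3.5225

3.5225


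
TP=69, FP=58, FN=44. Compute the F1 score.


Precision = 69/127 = 0.5433
Recall = 69/113 = 0.6106
F1 = 2·P·R/(P+R) = 2·TP/(2·TP+FP+FN) = 138/(138+58+44) = 138/240 = 0.575

0.575


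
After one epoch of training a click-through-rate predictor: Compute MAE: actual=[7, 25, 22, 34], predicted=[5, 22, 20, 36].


Absolute errors: |7-5|=2, |25-22|=3, |22-20|=2, |34-36|=2
Sum = 9
MAE = 9/4 = 9/4

9/4


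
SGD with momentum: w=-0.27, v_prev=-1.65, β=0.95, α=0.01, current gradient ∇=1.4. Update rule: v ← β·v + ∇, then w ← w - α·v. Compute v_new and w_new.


v_new = 0.95·-1.65 + 1.4 = -1.5675 + 1.4 = -0.1675
w_new = -0.27 - 0.01·-0.1675 = -0.27 + 0.001675 = -0.268325

v_new=-0.1675, w_new=-0.268325


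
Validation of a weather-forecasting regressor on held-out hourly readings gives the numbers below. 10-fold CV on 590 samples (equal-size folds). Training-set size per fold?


Fold size = 590/10 = 59
Training per fold = 590 - 59 = 531

531


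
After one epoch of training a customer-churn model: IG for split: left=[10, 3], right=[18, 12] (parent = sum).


Parent = [28, 15], H_parent = 0.933
H_left = 0.7793 (n=13), H_right = 0.971 (n=30)
H_children = (13/43)·0.7793 + (30/43)·0.971 = 0.913
IG = 0.933 - 0.913 = 0.02

0.02


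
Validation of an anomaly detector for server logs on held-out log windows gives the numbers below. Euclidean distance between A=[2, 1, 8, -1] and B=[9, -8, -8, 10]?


d = √((2-9)² + (1+ 8)² + (8+ 8)² + (-1-10)²)
  = √(49 + 81 + 256 + 121)
  = √507 = 22.5167

22.5167


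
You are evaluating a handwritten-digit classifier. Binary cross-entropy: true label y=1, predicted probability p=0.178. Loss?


BCE = -[y·ln(p) + (1-y)·ln(1-p)]
= -1·ln(0.178) - 0
= -ln(0.178) = 1.726

1.726


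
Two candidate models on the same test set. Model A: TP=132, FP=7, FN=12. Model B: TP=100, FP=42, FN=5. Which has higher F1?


Model A: P=132/139=0.9496, R=132/144=0.9167, F1=2PR/(P+R)=2TP/(2TP+FP+FN)=264/283=0.9329
Model B: P=100/142=0.7042, R=100/105=0.9524, F1=2PR/(P+R)=2TP/(2TP+FP+FN)=200/247=0.8097
0.9329 > 0.8097 → Model A

Model A


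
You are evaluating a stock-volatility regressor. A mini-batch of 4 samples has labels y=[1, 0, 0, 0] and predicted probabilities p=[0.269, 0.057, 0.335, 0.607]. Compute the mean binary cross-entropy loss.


L[0] = -ln(0.269) = 1.313
L[1] = -ln(1-0.057) = -ln(0.943) = 0.0587
L[2] = -ln(1-0.335) = -ln(0.665) = 0.408
L[3] = -ln(1-0.607) = -ln(0.393) = 0.9339
mean = (1.313 + 0.0587 + 0.408 + 0.9339)/4 = 0.6784

0.6784


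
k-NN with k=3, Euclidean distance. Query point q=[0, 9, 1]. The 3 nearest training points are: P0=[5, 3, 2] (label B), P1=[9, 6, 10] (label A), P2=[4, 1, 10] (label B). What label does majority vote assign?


d(q,P0) = 7.874  (label B)
d(q,P1) = 13.0767  (label A)
d(q,P2) = 12.6886  (label B)
Votes: A=1, B=2
Majority → B

B


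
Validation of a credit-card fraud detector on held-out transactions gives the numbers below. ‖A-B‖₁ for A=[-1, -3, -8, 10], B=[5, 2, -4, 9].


d = |-1-5| + |-3-2| + |-8+ 4| + |10-9|
  = 6 + 5 + 4 + 1
  = 16

16


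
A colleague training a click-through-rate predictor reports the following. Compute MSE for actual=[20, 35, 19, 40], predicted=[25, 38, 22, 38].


Squared errors: (20-25)²=25, (35-38)²=9, (19-22)²=9, (40-38)²=4
Sum = 47
MSE = 47/4 = 47/4

47/4


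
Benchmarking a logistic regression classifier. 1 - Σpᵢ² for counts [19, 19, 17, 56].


Probabilities: [19/111, 19/111, 17/111, 56/111] ≈ [0.1712, 0.1712, 0.1532, 0.5045]
Σpᵢ² = (361 + 361 + 289 + 3136)/111² = 4147/12321
Gini = 1 - Σpᵢ² = 1 - 4147/12321 = 0.6634

0.6634


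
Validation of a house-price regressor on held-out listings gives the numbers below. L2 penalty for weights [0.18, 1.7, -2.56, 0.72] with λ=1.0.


‖w‖₂² = (0.18)² + (1.7)² + (-2.56)² + (0.72)²
     = 0.0324 + 2.89 + 6.5536 + 0.5184
     = 9.9944
λ·‖w‖₂² = 1.0·9.9944 = 9.9944

9.9944
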